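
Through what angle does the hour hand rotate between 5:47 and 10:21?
The hour hand moves 0.5 degrees per minute.
Time elapsed: 10:21 - 5:47 = 274 minutes
Angular displacement: 274 x 0.5 = 137 degrees

Final answer: 137 degrees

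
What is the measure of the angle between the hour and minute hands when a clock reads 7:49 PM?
Hour hand position: 7 x 30 + 49 x 0.5 = 234.5 degrees
Minute hand position: 49 x 6 = 294 degrees
Difference: |234.5 - 294| = 59.5 degrees
The angle between the hands is 59.5 degrees

Final answer: 59.5 degrees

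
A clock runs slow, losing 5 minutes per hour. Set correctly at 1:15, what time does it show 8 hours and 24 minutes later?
For every 60 true minutes, the faulty clock advances 60 - 5 = 55 minutes.
True elapsed: 8 hours and 24 minutes = 504 minutes.
Faulty clock advances: 504 x 55/60 = 462 minutes (drift: 42 minutes behind).
Shown time: 1:15 + 462 minutes = 8:57.

Final answer: 8:57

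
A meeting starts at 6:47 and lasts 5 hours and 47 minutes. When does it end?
Starting time: 6:47
Adding 47 minutes to 47 minutes: 47 + 47 = 94 minutes = 1 hour and 34 minutes
Adding 5 hours: 6 + 5 + 1 (carry) = 12
Final time: 12:34

Final answer: 12:34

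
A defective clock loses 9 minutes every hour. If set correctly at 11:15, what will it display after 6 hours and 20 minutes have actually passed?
For every 60 true minutes, the faulty clock advances 60 - 9 = 51 minutes.
True elapsed: 6 hours and 20 minutes = 380 minutes.
Faulty clock advances: 380 x 51/60 = 323 minutes (drift: 57 minutes behind).
Shown time: 11:15 + 323 minutes = 4:38.

Final answer: 4:38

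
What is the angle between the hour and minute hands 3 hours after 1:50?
First find the time 3 hours after 1:50.
Total minutes: 1 x 60 + 50 + 3 x 60 + 0 = 290.
290 mod 720 = 290 minutes = 4:50.
Now compute the angle at 4:50:
Hour hand: 4 x 30 + 50 x 0.5 = 145 degrees
Minute hand: 50 x 6 = 300 degrees
Difference: |145 - 300| = 155 degrees
The angle is 155 degrees

Final answer: 155 degrees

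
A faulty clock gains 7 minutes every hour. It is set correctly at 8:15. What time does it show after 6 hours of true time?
For every 60 true minutes, the faulty clock advances 60 + 7 = 67 minutes.
True elapsed: 6 hours = 360 minutes.
Faulty clock advances: 360 x 67/60 = 402 minutes (drift: 42 minutes ahead).
Shown time: 8:15 + 402 minutes = 2:57.

Final answer: 2:57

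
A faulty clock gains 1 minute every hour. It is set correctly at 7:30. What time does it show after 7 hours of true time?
For every 60 true minutes, the faulty clock advances 60 + 1 = 61 minutes.
True elapsed: 7 hours = 420 minutes.
Faulty clock advances: 420 x 61/60 = 427 minutes (drift: 7 minutes ahead).
Shown time: 7:30 + 427 minutes = 2:37.

Final answer: 2:37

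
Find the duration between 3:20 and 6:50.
From 3:20 to 6:50:
(6 x 60 + 50) - (3 x 60 + 20) = 410 - 200 = 210 minutes
= 3 hours and 30 minutes

Final answer: 3 hours and 30 minutes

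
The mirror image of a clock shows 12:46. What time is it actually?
Reflection across the vertical (12-6) axis maps a hand at angle A degrees to (360 - A) degrees, which sends a reading of T minutes past 12:00 to (720 - T) minutes past 12:00.
Mirror reads 12:46 = 46 minutes past 12:00.
Actual time: (720 - 46) mod 720 = 674 minutes = 11:14.

Final answer: 11:14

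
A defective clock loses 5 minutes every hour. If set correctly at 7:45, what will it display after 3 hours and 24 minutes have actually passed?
For every 60 true minutes, the faulty clock advances 60 - 5 = 55 minutes.
True elapsed: 3 hours and 24 minutes = 204 minutes.
Faulty clock advances: 204 x 55/60 = 187 minutes (drift: 17 minutes behind).
Shown time: 7:45 + 187 minutes = 10:52.

Final answer: 10:52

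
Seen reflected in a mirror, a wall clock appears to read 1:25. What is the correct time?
Reflection across the vertical (12-6) axis maps a hand at angle A degrees to (360 - A) degrees, which sends a reading of T minutes past 12:00 to (720 - T) minutes past 12:00.
Mirror reads 1:25 = 85 minutes past 12:00.
Actual time: (720 - 85) mod 720 = 635 minutes = 10:35.

Final answer: 10:35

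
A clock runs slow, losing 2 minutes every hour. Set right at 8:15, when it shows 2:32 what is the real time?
For every 60 true minutes, the faulty clock advances 58 minutes, so 1 faulty-clock minute corresponds to 60/58 true minutes.
From 8:15 to 2:32 on the faulty dial is 377 minutes.
True elapsed: 377 x 60/58 = 390 minutes = 6 hours and 30 minutes.
True time: 8:15 + 6 hours and 30 minutes = 2:45.

Final answer: 2:45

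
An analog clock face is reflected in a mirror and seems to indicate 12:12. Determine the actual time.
Reflection across the vertical (12-6) axis maps a hand at angle A degrees to (360 - A) degrees, which sends a reading of T minutes past 12:00 to (720 - T) minutes past 12:00.
Mirror reads 12:12 = 12 minutes past 12:00.
Actual time: (720 - 12) mod 720 = 708 minutes = 11:48.

Final answer: 11:48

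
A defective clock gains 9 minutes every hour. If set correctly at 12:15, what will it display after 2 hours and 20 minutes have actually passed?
For every 60 true minutes, the faulty clock advances 60 + 9 = 69 minutes.
True elapsed: 2 hours and 20 minutes = 140 minutes.
Faulty clock advances: 140 x 69/60 = 161 minutes (drift: 21 minutes ahead).
Shown time: 12:15 + 161 minutes = 2:56.

Final answer: 2:56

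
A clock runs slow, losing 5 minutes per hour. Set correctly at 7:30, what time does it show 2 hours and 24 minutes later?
For every 60 true minutes, the faulty clock advances 60 - 5 = 55 minutes.
True elapsed: 2 hours and 24 minutes = 144 minutes.
Faulty clock advances: 144 x 55/60 = 132 minutes (drift: 12 minutes behind).
Shown time: 7:30 + 132 minutes = 9:42.

Final answer: 9:42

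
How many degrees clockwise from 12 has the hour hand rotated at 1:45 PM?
The hour hand moves 30 degrees per hour and 0.5 degrees per minute.
At 1:45: (1) x 30 + 45 x 0.5 = 30 + 22.5 = 52.5 degrees

Final answer: 52.5 degrees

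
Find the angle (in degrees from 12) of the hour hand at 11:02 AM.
The hour hand moves 30 degrees per hour and 0.5 degrees per minute.
At 11:02: (11) x 30 + 2 x 0.5 = 330 + 1 = 331 degrees

Final answer: 331 degrees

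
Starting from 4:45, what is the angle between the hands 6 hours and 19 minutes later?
First find the time 6 hours and 19 minutes after 4:45.
Total minutes: 4 x 60 + 45 + 6 x 60 + 19 = 664.
664 mod 720 = 664 minutes = 11:04.
Now compute the angle at 11:04:
Hour hand: 11 x 30 + 4 x 0.5 = 332 degrees
Minute hand: 4 x 6 = 24 degrees
Difference: |332 - 24| = 308 degrees
Smaller angle: 360 - 308 = 52 degrees

Final answer: 52 degrees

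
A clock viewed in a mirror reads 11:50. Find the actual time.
Reflection across the vertical (12-6) axis maps a hand at angle A degrees to (360 - A) degrees, which sends a reading of T minutes past 12:00 to (720 - T) minutes past 12:00.
Mirror reads 11:50 = 710 minutes past 12:00.
Actual time: (720 - 710) mod 720 = 10 minutes = 12:10.

Final answer: 12:10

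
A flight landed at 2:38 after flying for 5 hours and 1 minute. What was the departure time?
Starting time: 2:38 = 158 total minutes past 12:00
Subtracting: 5 hours and 1 minute = 301 minutes
158 - 301 = -143 (negative, add 12 hours = 720) = 577 minutes
= 9 hours and 37 minutes past 12:00 = 9:37

Final answer: 9:37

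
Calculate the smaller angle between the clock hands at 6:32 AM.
Hour hand position: 6 x 30 + 32 x 0.5 = 196 degrees
Minute hand position: 32 x 6 = 192 degrees
Difference: |196 - 192| = 4 degrees
The angle between the hands is 4 degrees

Final answer: 4 degrees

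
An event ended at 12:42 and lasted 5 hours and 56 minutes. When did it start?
Starting time: 12:42 = 42 total minutes past 12:00
Subtracting: 5 hours and 56 minutes = 356 minutes
42 - 356 = -314 (negative, add 12 hours = 720) = 406 minutes
= 6 hours and 46 minutes past 12:00 = 6:46

Final answer: 6:46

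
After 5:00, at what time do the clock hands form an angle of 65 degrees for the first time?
At t minutes past 5:00, the hour hand is at 30 x 5 + 0.5t degrees and the minute hand is at 6t degrees.
The smaller angle between them is 65 degrees when |30H - 5.5t| = 65 or |30H - 5.5t| = 295.
With H = 5, solve 30 x 5 - 5.5t = +/- target for each target:
  t = (30 x 5 - 65) / 5.5 = 15.45
  t = (30 x 5 + 65) / 5.5 = 39.09
  t = (30 x 5 - 295) / 5.5 = -26.36 (outside (0, 60))
  t = (30 x 5 + 295) / 5.5 = 80.91 (outside (0, 60))
Valid solutions in (0, 60): {15.45, 39.09} minutes.
The first occurrence is t = 15.45 minutes.
The hands form a 65-degree angle at 15.45 minutes past 5:00.

Final answer: 15.45 minutes past 5:00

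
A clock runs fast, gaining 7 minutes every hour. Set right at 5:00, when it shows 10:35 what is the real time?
For every 60 true minutes, the faulty clock advances 67 minutes, so 1 faulty-clock minute corresponds to 60/67 true minutes.
From 5:00 to 10:35 on the faulty dial is 335 minutes.
True elapsed: 335 x 60/67 = 300 minutes = 5 hours.
True time: 5:00 + 5 hours = 10:00.

Final answer: 10:00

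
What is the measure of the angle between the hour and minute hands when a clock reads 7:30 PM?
Hour hand position: 7 x 30 + 30 x 0.5 = 225 degrees
Minute hand position: 30 x 6 = 180 degrees
Difference: |225 - 180| = 45 degrees
The angle between the hands is 45 degrees

Final answer: 45 degrees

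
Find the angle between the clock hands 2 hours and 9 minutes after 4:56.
First find the time 2 hours and 9 minutes after 4:56.
Total minutes: 4 x 60 + 56 + 2 x 60 + 9 = 425.
425 mod 720 = 425 minutes = 7:05.
Now compute the angle at 7:05:
Hour hand: 7 x 30 + 5 x 0.5 = 212.5 degrees
Minute hand: 5 x 6 = 30 degrees
Difference: |212.5 - 30| = 182.5 degrees
Smaller angle: 360 - 182.5 = 177.5 degrees

Final answer: 177.5 degrees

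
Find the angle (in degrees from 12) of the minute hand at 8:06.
The minute hand moves 6 degrees per minute.
At 8:06: 6 x 6 = 36 degrees

Final answer: 36 degrees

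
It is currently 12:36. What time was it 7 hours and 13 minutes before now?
Starting time: 12:36 = 36 total minutes past 12:00
Subtracting: 7 hours and 13 minutes = 433 minutes
36 - 433 = -397 (negative, add 12 hours = 720) = 323 minutes
= 5 hours and 23 minutes past 12:00 = 5:23

Final answer: 5:23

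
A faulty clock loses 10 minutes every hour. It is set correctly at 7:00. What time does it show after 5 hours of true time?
For every 60 true minutes, the faulty clock advances 60 - 10 = 50 minutes.
True elapsed: 5 hours = 300 minutes.
Faulty clock advances: 300 x 50/60 = 250 minutes (drift: 50 minutes behind).
Shown time: 7:00 + 250 minutes = 11:10.

Final answer: 11:10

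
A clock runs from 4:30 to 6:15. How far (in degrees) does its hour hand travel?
The hour hand moves 0.5 degrees per minute.
Time elapsed: 6:15 - 4:30 = 105 minutes
Angular displacement: 105 x 0.5 = 52.5 degrees

Final answer: 52.5 degrees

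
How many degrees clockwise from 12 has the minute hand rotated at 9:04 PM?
The minute hand moves 6 degrees per minute.
At 9:04: 4 x 6 = 24 degrees

Final answer: 24 degrees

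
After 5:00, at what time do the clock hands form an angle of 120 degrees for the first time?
At t minutes past 5:00, the hour hand is at 30 x 5 + 0.5t degrees and the minute hand is at 6t degrees.
The smaller angle between them is 120 degrees when |30H - 5.5t| = 120 or |30H - 5.5t| = 240.
With H = 5, solve 30 x 5 - 5.5t = +/- target for each target:
  t = (30 x 5 - 120) / 5.5 = 5.45
  t = (30 x 5 + 120) / 5.5 = 49.09
  t = (30 x 5 - 240) / 5.5 = -16.36 (outside (0, 60))
  t = (30 x 5 + 240) / 5.5 = 70.91 (outside (0, 60))
Valid solutions in (0, 60): {5.45, 49.09} minutes.
The first occurrence is t = 5.45 minutes.
The hands form a 120-degree angle at 5.45 minutes past 5:00.

Final answer: 5.45 minutes past 5:00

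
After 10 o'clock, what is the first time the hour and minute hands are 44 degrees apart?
At t minutes past 10:00, the hour hand is at 30 x 10 + 0.5t degrees and the minute hand is at 6t degrees.
The smaller angle between them is 44 degrees when |30H - 5.5t| = 44 or |30H - 5.5t| = 316.
With H = 10, solve 30 x 10 - 5.5t = +/- target for each target:
  t = (30 x 10 - 44) / 5.5 = 46.55
  t = (30 x 10 + 44) / 5.5 = 62.55 (outside (0, 60))
  t = (30 x 10 - 316) / 5.5 = -2.91 (outside (0, 60))
  t = (30 x 10 + 316) / 5.5 = 112 (outside (0, 60))
Valid solutions in (0, 60): {46.55} minutes.
The first occurrence is t = 46.55 minutes.
The hands form a 44-degree angle at 46.55 minutes past 10:00.

Final answer: 46.55 minutes past 10:00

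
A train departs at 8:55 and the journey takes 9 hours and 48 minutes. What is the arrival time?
Starting time: 8:55
Adding 48 minutes to 55 minutes: 55 + 48 = 103 minutes = 1 hour and 43 minutes
Adding 9 hours: 8 + 9 + 1 (carry) = 18 - 12 = 6
Final time: 6:43

Final answer: 6:43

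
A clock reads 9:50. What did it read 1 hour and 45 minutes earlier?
Starting time: 9:50 = 590 total minutes past 12:00
Subtracting: 1 hour and 45 minutes = 105 minutes
590 - 105 = 485 minutes
= 8 hours and 5 minutes past 12:00 = 8:05

Final answer: 8:05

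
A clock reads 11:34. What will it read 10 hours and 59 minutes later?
Starting time: 11:34
Adding 59 minutes to 34 minutes: 34 + 59 = 93 minutes = 1 hour and 33 minutes
Adding 10 hours: 11 + 10 + 1 (carry) = 22 - 12 = 10
Final time: 10:33

Final answer: 10:33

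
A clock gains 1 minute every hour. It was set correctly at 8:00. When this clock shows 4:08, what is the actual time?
For every 60 true minutes, the faulty clock advances 61 minutes, so 1 faulty-clock minute corresponds to 60/61 true minutes.
From 8:00 to 4:08 on the faulty dial is 488 minutes.
True elapsed: 488 x 60/61 = 480 minutes = 8 hours.
True time: 8:00 + 8 hours = 4:00.

Final answer: 4:00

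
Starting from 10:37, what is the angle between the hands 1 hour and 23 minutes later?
First find the time 1 hour and 23 minutes after 10:37.
Total minutes: 10 x 60 + 37 + 1 x 60 + 23 = 720.
720 mod 720 = 0 minutes = 12:00.
Now compute the angle at 12:00:
Hour hand: 0 x 30 + 0 x 0.5 = 0 degrees
Minute hand: 0 x 6 = 0 degrees
Difference: |0 - 0| = 0 degrees
The angle is 0 degrees

Final answer: 0 degrees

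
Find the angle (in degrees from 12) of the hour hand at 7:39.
The hour hand moves 30 degrees per hour and 0.5 degrees per minute.
At 7:39: (7) x 30 + 39 x 0.5 = 210 + 19.5 = 229.5 degrees

Final answer: 229.5 degrees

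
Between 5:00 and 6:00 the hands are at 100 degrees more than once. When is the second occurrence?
At t minutes past 5:00, the hour hand is at 30 x 5 + 0.5t degrees and the minute hand is at 6t degrees.
The smaller angle between them is 100 degrees when |30H - 5.5t| = 100 or |30H - 5.5t| = 260.
With H = 5, solve 30 x 5 - 5.5t = +/- target for each target:
  t = (30 x 5 - 100) / 5.5 = 9.09
  t = (30 x 5 + 100) / 5.5 = 45.45
  t = (30 x 5 - 260) / 5.5 = -20 (outside (0, 60))
  t = (30 x 5 + 260) / 5.5 = 74.55 (outside (0, 60))
Valid solutions in (0, 60): {9.09, 45.45} minutes.
The second occurrence is t = 45.45 minutes.
The hands form a 100-degree angle at 45.45 minutes past 5:00.

Final answer: 45.45 minutes past 5:00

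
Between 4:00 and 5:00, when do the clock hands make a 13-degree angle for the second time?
At t minutes past 4:00, the hour hand is at 30 x 4 + 0.5t degrees and the minute hand is at 6t degrees.
The smaller angle between them is 13 degrees when |30H - 5.5t| = 13 or |30H - 5.5t| = 347.
With H = 4, solve 30 x 4 - 5.5t = +/- target for each target:
  t = (30 x 4 - 13) / 5.5 = 19.45
  t = (30 x 4 + 13) / 5.5 = 24.18
  t = (30 x 4 - 347) / 5.5 = -41.27 (outside (0, 60))
  t = (30 x 4 + 347) / 5.5 = 84.91 (outside (0, 60))
Valid solutions in (0, 60): {19.45, 24.18} minutes.
The second occurrence is t = 24.18 minutes.
The hands form a 13-degree angle at 24.18 minutes past 4:00.

Final answer: 24.18 minutes past 4:00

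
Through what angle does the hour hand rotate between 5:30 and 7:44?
The hour hand moves 0.5 degrees per minute.
Time elapsed: 7:44 - 5:30 = 134 minutes
Angular displacement: 134 x 0.5 = 67 degrees

Final answer: 67 degrees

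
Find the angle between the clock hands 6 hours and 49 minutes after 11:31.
First find the time 6 hours and 49 minutes after 11:31.
Total minutes: 11 x 60 + 31 + 6 x 60 + 49 = 1100.
1100 mod 720 = 380 minutes = 6:20.
Now compute the angle at 6:20:
Hour hand: 6 x 30 + 20 x 0.5 = 190 degrees
Minute hand: 20 x 6 = 120 degrees
Difference: |190 - 120| = 70 degrees
The angle is 70 degrees

Final answer: 70 degrees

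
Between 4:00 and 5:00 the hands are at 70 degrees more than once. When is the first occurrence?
At t minutes past 4:00, the hour hand is at 30 x 4 + 0.5t degrees and the minute hand is at 6t degrees.
The smaller angle between them is 70 degrees when |30H - 5.5t| = 70 or |30H - 5.5t| = 290.
With H = 4, solve 30 x 4 - 5.5t = +/- target for each target:
  t = (30 x 4 - 70) / 5.5 = 9.09
  t = (30 x 4 + 70) / 5.5 = 34.55
  t = (30 x 4 - 290) / 5.5 = -30.91 (outside (0, 60))
  t = (30 x 4 + 290) / 5.5 = 74.55 (outside (0, 60))
Valid solutions in (0, 60): {9.09, 34.55} minutes.
The first occurrence is t = 9.09 minutes.
The hands form a 70-degree angle at 9.09 minutes past 4:00.

Final answer: 9.09 minutes past 4:00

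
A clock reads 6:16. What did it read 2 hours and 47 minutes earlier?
Starting time: 6:16 = 376 total minutes past 12:00
Subtracting: 2 hours and 47 minutes = 167 minutes
376 - 167 = 209 minutes
= 3 hours and 29 minutes past 12:00 = 3:29

Final answer: 3:29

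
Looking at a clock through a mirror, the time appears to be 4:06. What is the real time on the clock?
Reflection across the vertical (12-6) axis maps a hand at angle A degrees to (360 - A) degrees, which sends a reading of T minutes past 12:00 to (720 - T) minutes past 12:00.
Mirror reads 4:06 = 246 minutes past 12:00.
Actual time: (720 - 246) mod 720 = 474 minutes = 7:54.

Final answer: 7:54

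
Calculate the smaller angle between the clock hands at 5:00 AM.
Hour hand position: 5 x 30 + 0 x 0.5 = 150 degrees
Minute hand position: 0 x 6 = 0 degrees
Difference: |150 - 0| = 150 degrees
The angle between the hands is 150 degrees

Final answer: 150 degrees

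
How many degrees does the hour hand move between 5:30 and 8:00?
The hour hand moves 0.5 degrees per minute.
Time elapsed: 8:00 - 5:30 = 150 minutes
Angular displacement: 150 x 0.5 = 75 degrees

Final answer: 75 degrees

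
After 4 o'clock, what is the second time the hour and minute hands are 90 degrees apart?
At t minutes past 4:00, the hour hand is at 30 x 4 + 0.5t degrees and the minute hand is at 6t degrees.
The smaller angle between them is 90 degrees when |30H - 5.5t| = 90 or |30H - 5.5t| = 270.
With H = 4, solve 30 x 4 - 5.5t = +/- target for each target:
  t = (30 x 4 - 90) / 5.5 = 5.45
  t = (30 x 4 + 90) / 5.5 = 38.18
  t = (30 x 4 - 270) / 5.5 = -27.27 (outside (0, 60))
  t = (30 x 4 + 270) / 5.5 = 70.91 (outside (0, 60))
Valid solutions in (0, 60): {5.45, 38.18} minutes.
The second occurrence is t = 38.18 minutes.
The hands form a 90-degree angle at 38.18 minutes past 4:00.

Final answer: 38.18 minutes past 4:00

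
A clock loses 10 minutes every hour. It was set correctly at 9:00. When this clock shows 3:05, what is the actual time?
For every 60 true minutes, the faulty clock advances 50 minutes, so 1 faulty-clock minute corresponds to 60/50 true minutes.
From 9:00 to 3:05 on the faulty dial is 365 minutes.
True elapsed: 365 x 60/50 = 438 minutes = 7 hours and 18 minutes.
True time: 9:00 + 7 hours and 18 minutes = 4:18.

Final answer: 4:18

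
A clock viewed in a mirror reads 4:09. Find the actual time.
Reflection across the vertical (12-6) axis maps a hand at angle A degrees to (360 - A) degrees, which sends a reading of T minutes past 12:00 to (720 - T) minutes past 12:00.
Mirror reads 4:09 = 249 minutes past 12:00.
Actual time: (720 - 249) mod 720 = 471 minutes = 7:51.

Final answer: 7:51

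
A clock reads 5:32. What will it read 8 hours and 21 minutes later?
Starting time: 5:32
Adding 21 minutes to 32 minutes: 32 + 21 = 53 minutes
Adding 8 hours: 5 + 8 = 13 - 12 = 1
Final time: 1:53

Final answer: 1:53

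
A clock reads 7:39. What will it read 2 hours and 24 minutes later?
Starting time: 7:39
Adding 24 minutes to 39 minutes: 39 + 24 = 63 minutes = 1 hour and 3 minutes
Adding 2 hours: 7 + 2 + 1 (carry) = 10
Final time: 10:03

Final answer: 10:03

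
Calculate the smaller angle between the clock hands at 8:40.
Hour hand position: 8 x 30 + 40 x 0.5 = 260 degrees
Minute hand position: 40 x 6 = 240 degrees
Difference: |260 - 240| = 20 degrees
The angle between the hands is 20 degrees

Final answer: 20 degrees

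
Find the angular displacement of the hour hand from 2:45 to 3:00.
The hour hand moves 0.5 degrees per minute.
Time elapsed: 3:00 - 2:45 = 15 minutes
Angular displacement: 15 x 0.5 = 7.5 degrees

Final answer: 7.5 degrees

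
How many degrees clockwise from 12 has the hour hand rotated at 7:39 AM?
The hour hand moves 30 degrees per hour and 0.5 degrees per minute.
At 7:39: (7) x 30 + 39 x 0.5 = 210 + 19.5 = 229.5 degrees

Final answer: 229.5 degrees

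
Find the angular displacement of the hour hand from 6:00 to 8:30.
The hour hand moves 0.5 degrees per minute.
Time elapsed: 8:30 - 6:00 = 150 minutes
Angular displacement: 150 x 0.5 = 75 degrees

Final answer: 75 degrees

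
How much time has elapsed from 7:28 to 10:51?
From 7:28 to 10:51:
(10 x 60 + 51) - (7 x 60 + 28) = 651 - 448 = 203 minutes
= 3 hours and 23 minutes

Final answer: 3 hours and 23 minutes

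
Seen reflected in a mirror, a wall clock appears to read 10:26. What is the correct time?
Reflection across the vertical (12-6) axis maps a hand at angle A degrees to (360 - A) degrees, which sends a reading of T minutes past 12:00 to (720 - T) minutes past 12:00.
Mirror reads 10:26 = 626 minutes past 12:00.
Actual time: (720 - 626) mod 720 = 94 minutes = 1:34.

Final answer: 1:34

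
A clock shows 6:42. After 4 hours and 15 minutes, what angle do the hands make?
First find the time 4 hours and 15 minutes after 6:42.
Total minutes: 6 x 60 + 42 + 4 x 60 + 15 = 657.
657 mod 720 = 657 minutes = 10:57.
Now compute the angle at 10:57:
Hour hand: 10 x 30 + 57 x 0.5 = 328.5 degrees
Minute hand: 57 x 6 = 342 degrees
Difference: |328.5 - 342| = 13.5 degrees
The angle is 13.5 degrees

Final answer: 13.5 degrees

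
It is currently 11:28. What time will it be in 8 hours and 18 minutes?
Starting time: 11:28
Adding 18 minutes to 28 minutes: 28 + 18 = 46 minutes
Adding 8 hours: 11 + 8 = 19 - 12 = 7
Final time: 7:46

Final answer: 7:46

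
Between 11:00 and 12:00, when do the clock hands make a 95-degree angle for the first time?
At t minutes past 11:00, the hour hand is at 30 x 11 + 0.5t degrees and the minute hand is at 6t degrees.
The smaller angle between them is 95 degrees when |30H - 5.5t| = 95 or |30H - 5.5t| = 265.
With H = 11, solve 30 x 11 - 5.5t = +/- target for each target:
  t = (30 x 11 - 95) / 5.5 = 42.73
  t = (30 x 11 + 95) / 5.5 = 77.27 (outside (0, 60))
  t = (30 x 11 - 265) / 5.5 = 11.82
  t = (30 x 11 + 265) / 5.5 = 108.18 (outside (0, 60))
Valid solutions in (0, 60): {11.82, 42.73} minutes.
The first occurrence is t = 11.82 minutes.
The hands form a 95-degree angle at 11.82 minutes past 11:00.

Final answer: 11.82 minutes past 11:00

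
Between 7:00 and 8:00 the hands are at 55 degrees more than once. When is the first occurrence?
At t minutes past 7:00, the hour hand is at 30 x 7 + 0.5t degrees and the minute hand is at 6t degrees.
The smaller angle between them is 55 degrees when |30H - 5.5t| = 55 or |30H - 5.5t| = 305.
With H = 7, solve 30 x 7 - 5.5t = +/- target for each target:
  t = (30 x 7 - 55) / 5.5 = 28.18
  t = (30 x 7 + 55) / 5.5 = 48.18
  t = (30 x 7 - 305) / 5.5 = -17.27 (outside (0, 60))
  t = (30 x 7 + 305) / 5.5 = 93.64 (outside (0, 60))
Valid solutions in (0, 60): {28.18, 48.18} minutes.
The first occurrence is t = 28.18 minutes.
The hands form a 55-degree angle at 28.18 minutes past 7:00.

Final answer: 28.18 minutes past 7:00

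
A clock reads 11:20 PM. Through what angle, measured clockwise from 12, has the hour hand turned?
The hour hand moves 30 degrees per hour and 0.5 degrees per minute.
At 11:20: (11) x 30 + 20 x 0.5 = 330 + 10 = 340 degrees

Final answer: 340 degrees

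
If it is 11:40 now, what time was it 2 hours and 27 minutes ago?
Starting time: 11:40 = 700 total minutes past 12:00
Subtracting: 2 hours and 27 minutes = 147 minutes
700 - 147 = 553 minutes
= 9 hours and 13 minutes past 12:00 = 9:13

Final answer: 9:13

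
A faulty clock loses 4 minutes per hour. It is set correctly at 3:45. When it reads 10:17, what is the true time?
For every 60 true minutes, the faulty clock advances 56 minutes, so 1 faulty-clock minute corresponds to 60/56 true minutes.
From 3:45 to 10:17 on the faulty dial is 392 minutes.
True elapsed: 392 x 60/56 = 420 minutes = 7 hours.
True time: 3:45 + 7 hours = 10:45.

Final answer: 10:45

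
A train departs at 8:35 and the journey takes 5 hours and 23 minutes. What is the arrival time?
Starting time: 8:35
Adding 23 minutes to 35 minutes: 35 + 23 = 58 minutes
Adding 5 hours: 8 + 5 = 13 - 12 = 1
Final time: 1:58

Final answer: 1:58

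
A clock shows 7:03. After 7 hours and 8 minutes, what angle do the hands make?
First find the time 7 hours and 8 minutes after 7:03.
Total minutes: 7 x 60 + 3 + 7 x 60 + 8 = 851.
851 mod 720 = 131 minutes = 2:11.
Now compute the angle at 2:11:
Hour hand: 2 x 30 + 11 x 0.5 = 65.5 degrees
Minute hand: 11 x 6 = 66 degrees
Difference: |65.5 - 66| = 0.5 degrees
The angle is 0.5 degrees

Final answer: 0.5 degrees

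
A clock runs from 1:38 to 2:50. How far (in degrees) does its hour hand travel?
The hour hand moves 0.5 degrees per minute.
Time elapsed: 2:50 - 1:38 = 72 minutes
Angular displacement: 72 x 0.5 = 36 degrees

Final answer: 36 degrees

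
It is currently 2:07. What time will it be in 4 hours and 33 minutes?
Starting time: 2:07
Adding 33 minutes to 7 minutes: 7 + 33 = 40 minutes
Adding 4 hours: 2 + 4 = 6
Final time: 6:40

Final answer: 6:40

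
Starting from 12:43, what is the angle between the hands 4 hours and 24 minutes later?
First find the time 4 hours and 24 minutes after 12:43.
Total minutes: 12 x 60 + 43 + 4 x 60 + 24 = 1027.
1027 mod 720 = 307 minutes = 5:07.
Now compute the angle at 5:07:
Hour hand: 5 x 30 + 7 x 0.5 = 153.5 degrees
Minute hand: 7 x 6 = 42 degrees
Difference: |153.5 - 42| = 111.5 degrees
The angle is 111.5 degrees

Final answer: 111.5 degrees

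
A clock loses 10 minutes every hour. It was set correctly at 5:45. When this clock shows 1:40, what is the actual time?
For every 60 true minutes, the faulty clock advances 50 minutes, so 1 faulty-clock minute corresponds to 60/50 true minutes.
From 5:45 to 1:40 on the faulty dial is 475 minutes.
True elapsed: 475 x 60/50 = 570 minutes = 9 hours and 30 minutes.
True time: 5:45 + 9 hours and 30 minutes = 3:15.

Final answer: 3:15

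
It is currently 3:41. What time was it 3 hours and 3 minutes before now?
Starting time: 3:41 = 221 total minutes past 12:00
Subtracting: 3 hours and 3 minutes = 183 minutes
221 - 183 = 38 minutes
= 38 minutes past 12:00 = 12:38

Final answer: 12:38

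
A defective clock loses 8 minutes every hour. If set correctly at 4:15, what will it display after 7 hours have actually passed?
For every 60 true minutes, the faulty clock advances 60 - 8 = 52 minutes.
True elapsed: 7 hours = 420 minutes.
Faulty clock advances: 420 x 52/60 = 364 minutes (drift: 56 minutes behind).
Shown time: 4:15 + 364 minutes = 10:19.

Final answer: 10:19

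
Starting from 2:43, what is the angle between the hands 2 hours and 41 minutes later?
First find the time 2 hours and 41 minutes after 2:43.
Total minutes: 2 x 60 + 43 + 2 x 60 + 41 = 324.
324 mod 720 = 324 minutes = 5:24.
Now compute the angle at 5:24:
Hour hand: 5 x 30 + 24 x 0.5 = 162 degrees
Minute hand: 24 x 6 = 144 degrees
Difference: |162 - 144| = 18 degrees
The angle is 18 degrees

Final answer: 18 degrees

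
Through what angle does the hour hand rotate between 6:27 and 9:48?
The hour hand moves 0.5 degrees per minute.
Time elapsed: 9:48 - 6:27 = 201 minutes
Angular displacement: 201 x 0.5 = 100.5 degrees

Final answer: 100.5 degrees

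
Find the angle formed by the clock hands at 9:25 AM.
Hour hand position: 9 x 30 + 25 x 0.5 = 282.5 degrees
Minute hand position: 25 x 6 = 150 degrees
Difference: |282.5 - 150| = 132.5 degrees
The angle between the hands is 132.5 degrees

Final answer: 132.5 degrees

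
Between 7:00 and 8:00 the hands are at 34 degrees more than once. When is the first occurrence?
At t minutes past 7:00, the hour hand is at 30 x 7 + 0.5t degrees and the minute hand is at 6t degrees.
The smaller angle between them is 34 degrees when |30H - 5.5t| = 34 or |30H - 5.5t| = 326.
With H = 7, solve 30 x 7 - 5.5t = +/- target for each target:
  t = (30 x 7 - 34) / 5.5 = 32
  t = (30 x 7 + 34) / 5.5 = 44.36
  t = (30 x 7 - 326) / 5.5 = -21.09 (outside (0, 60))
  t = (30 x 7 + 326) / 5.5 = 97.45 (outside (0, 60))
Valid solutions in (0, 60): {32, 44.36} minutes.
The first occurrence is t = 32 minutes.
The hands form a 34-degree angle at 32 minutes past 7:00.

Final answer: 32 minutes past 7:00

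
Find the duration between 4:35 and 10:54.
From 4:35 to 10:54:
(10 x 60 + 54) - (4 x 60 + 35) = 654 - 275 = 379 minutes
= 6 hours and 19 minutes

Final answer: 6 hours and 19 minutes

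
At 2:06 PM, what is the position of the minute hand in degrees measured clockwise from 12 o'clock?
The minute hand moves 6 degrees per minute.
At 2:06: 6 x 6 = 36 degrees

Final answer: 36 degrees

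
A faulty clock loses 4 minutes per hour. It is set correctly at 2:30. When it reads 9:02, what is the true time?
For every 60 true minutes, the faulty clock advances 56 minutes, so 1 faulty-clock minute corresponds to 60/56 true minutes.
From 2:30 to 9:02 on the faulty dial is 392 minutes.
True elapsed: 392 x 60/56 = 420 minutes = 7 hours.
True time: 2:30 + 7 hours = 9:30.

Final answer: 9:30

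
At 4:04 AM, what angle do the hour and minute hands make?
Hour hand position: 4 x 30 + 4 x 0.5 = 122 degrees
Minute hand position: 4 x 6 = 24 degrees
Difference: |122 - 24| = 98 degrees
The angle between the hands is 98 degrees

Final answer: 98 degrees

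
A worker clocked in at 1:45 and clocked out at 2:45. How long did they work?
From 1:45 to 2:45:
(2 x 60 + 45) - (1 x 60 + 45) = 165 - 105 = 60 minutes
= 1 hour

Final answer: 1 hour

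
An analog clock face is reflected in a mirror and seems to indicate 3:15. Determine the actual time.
Reflection across the vertical (12-6) axis maps a hand at angle A degrees to (360 - A) degrees, which sends a reading of T minutes past 12:00 to (720 - T) minutes past 12:00.
Mirror reads 3:15 = 195 minutes past 12:00.
Actual time: (720 - 195) mod 720 = 525 minutes = 8:45.

Final answer: 8:45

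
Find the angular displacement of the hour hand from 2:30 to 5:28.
The hour hand moves 0.5 degrees per minute.
Time elapsed: 5:28 - 2:30 = 178 minutes
Angular displacement: 178 x 0.5 = 89 degrees

Final answer: 89 degrees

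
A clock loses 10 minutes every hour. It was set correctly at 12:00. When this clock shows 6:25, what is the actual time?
For every 60 true minutes, the faulty clock advances 50 minutes, so 1 faulty-clock minute corresponds to 60/50 true minutes.
From 12:00 to 6:25 on the faulty dial is 385 minutes.
True elapsed: 385 x 60/50 = 462 minutes = 7 hours and 42 minutes.
True time: 12:00 + 7 hours and 42 minutes = 7:42.

Final answer: 7:42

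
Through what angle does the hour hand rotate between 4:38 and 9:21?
The hour hand moves 0.5 degrees per minute.
Time elapsed: 9:21 - 4:38 = 283 minutes
Angular displacement: 283 x 0.5 = 141.5 degrees

Final answer: 141.5 degrees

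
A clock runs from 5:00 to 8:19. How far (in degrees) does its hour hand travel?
The hour hand moves 0.5 degrees per minute.
Time elapsed: 8:19 - 5:00 = 199 minutes
Angular displacement: 199 x 0.5 = 99.5 degrees

Final answer: 99.5 degrees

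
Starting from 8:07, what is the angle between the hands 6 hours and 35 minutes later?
First find the time 6 hours and 35 minutes after 8:07.
Total minutes: 8 x 60 + 7 + 6 x 60 + 35 = 882.
882 mod 720 = 162 minutes = 2:42.
Now compute the angle at 2:42:
Hour hand: 2 x 30 + 42 x 0.5 = 81 degrees
Minute hand: 42 x 6 = 252 degrees
Difference: |81 - 252| = 171 degrees
The angle is 171 degrees

Final answer: 171 degrees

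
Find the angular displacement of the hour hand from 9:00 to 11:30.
The hour hand moves 0.5 degrees per minute.
Time elapsed: 11:30 - 9:00 = 150 minutes
Angular displacement: 150 x 0.5 = 75 degrees

Final answer: 75 degrees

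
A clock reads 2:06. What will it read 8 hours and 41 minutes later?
Starting time: 2:06
Adding 41 minutes to 6 minutes: 6 + 41 = 47 minutes
Adding 8 hours: 2 + 8 = 10
Final time: 10:47

Final answer: 10:47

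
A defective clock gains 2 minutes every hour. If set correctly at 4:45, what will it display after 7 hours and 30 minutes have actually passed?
For every 60 true minutes, the faulty clock advances 60 + 2 = 62 minutes.
True elapsed: 7 hours and 30 minutes = 450 minutes.
Faulty clock advances: 450 x 62/60 = 465 minutes (drift: 15 minutes ahead).
Shown time: 4:45 + 465 minutes = 12:30.

Final answer: 12:30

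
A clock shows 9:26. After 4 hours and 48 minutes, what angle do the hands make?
First find the time 4 hours and 48 minutes after 9:26.
Total minutes: 9 x 60 + 26 + 4 x 60 + 48 = 854.
854 mod 720 = 134 minutes = 2:14.
Now compute the angle at 2:14:
Hour hand: 2 x 30 + 14 x 0.5 = 67 degrees
Minute hand: 14 x 6 = 84 degrees
Difference: |67 - 84| = 17 degrees
The angle is 17 degrees

Final answer: 17 degrees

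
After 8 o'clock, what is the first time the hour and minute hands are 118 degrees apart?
At t minutes past 8:00, the hour hand is at 30 x 8 + 0.5t degrees and the minute hand is at 6t degrees.
The smaller angle between them is 118 degrees when |30H - 5.5t| = 118 or |30H - 5.5t| = 242.
With H = 8, solve 30 x 8 - 5.5t = +/- target for each target:
  t = (30 x 8 - 118) / 5.5 = 22.18
  t = (30 x 8 + 118) / 5.5 = 65.09 (outside (0, 60))
  t = (30 x 8 - 242) / 5.5 = -0.36 (outside (0, 60))
  t = (30 x 8 + 242) / 5.5 = 87.64 (outside (0, 60))
Valid solutions in (0, 60): {22.18} minutes.
The first occurrence is t = 22.18 minutes.
The hands form a 118-degree angle at 22.18 minutes past 8:00.

Final answer: 22.18 minutes past 8:00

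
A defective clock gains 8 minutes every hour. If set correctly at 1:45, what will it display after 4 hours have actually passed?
For every 60 true minutes, the faulty clock advances 60 + 8 = 68 minutes.
True elapsed: 4 hours = 240 minutes.
Faulty clock advances: 240 x 68/60 = 272 minutes (drift: 32 minutes ahead).
Shown time: 1:45 + 272 minutes = 6:17.

Final answer: 6:17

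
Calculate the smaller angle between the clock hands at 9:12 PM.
Hour hand position: 9 x 30 + 12 x 0.5 = 276 degrees
Minute hand position: 12 x 6 = 72 degrees
Difference: |276 - 72| = 204 degrees
Since 204 > 180, the smaller angle is 360 - 204 = 156 degrees

Final answer: 156 degrees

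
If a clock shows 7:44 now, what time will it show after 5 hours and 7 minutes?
Starting time: 7:44
Adding 7 minutes to 44 minutes: 44 + 7 = 51 minutes
Adding 5 hours: 7 + 5 = 12
Final time: 12:51

Final answer: 12:51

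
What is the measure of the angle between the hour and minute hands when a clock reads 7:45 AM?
Hour hand position: 7 x 30 + 45 x 0.5 = 232.5 degrees
Minute hand position: 45 x 6 = 270 degrees
Difference: |232.5 - 270| = 37.5 degrees
The angle between the hands is 37.5 degrees

Final answer: 37.5 degrees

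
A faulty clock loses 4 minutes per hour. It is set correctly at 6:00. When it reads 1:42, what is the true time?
For every 60 true minutes, the faulty clock advances 56 minutes, so 1 faulty-clock minute corresponds to 60/56 true minutes.
From 6:00 to 1:42 on the faulty dial is 462 minutes.
True elapsed: 462 x 60/56 = 495 minutes = 8 hours and 15 minutes.
True time: 6:00 + 8 hours and 15 minutes = 2:15.

Final answer: 2:15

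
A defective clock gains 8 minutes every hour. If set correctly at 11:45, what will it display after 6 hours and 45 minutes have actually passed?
For every 60 true minutes, the faulty clock advances 60 + 8 = 68 minutes.
True elapsed: 6 hours and 45 minutes = 405 minutes.
Faulty clock advances: 405 x 68/60 = 459 minutes (drift: 54 minutes ahead).
Shown time: 11:45 + 459 minutes = 7:24.

Final answer: 7:24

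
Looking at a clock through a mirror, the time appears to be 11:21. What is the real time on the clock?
Reflection across the vertical (12-6) axis maps a hand at angle A degrees to (360 - A) degrees, which sends a reading of T minutes past 12:00 to (720 - T) minutes past 12:00.
Mirror reads 11:21 = 681 minutes past 12:00.
Actual time: (720 - 681) mod 720 = 39 minutes = 12:39.

Final answer: 12:39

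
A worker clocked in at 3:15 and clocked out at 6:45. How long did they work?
From 3:15 to 6:45:
(6 x 60 + 45) - (3 x 60 + 15) = 405 - 195 = 210 minutes
= 3 hours and 30 minutes

Final answer: 3 hours and 30 minutes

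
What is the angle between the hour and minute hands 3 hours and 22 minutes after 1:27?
First find the time 3 hours and 22 minutes after 1:27.
Total minutes: 1 x 60 + 27 + 3 x 60 + 22 = 289.
289 mod 720 = 289 minutes = 4:49.
Now compute the angle at 4:49:
Hour hand: 4 x 30 + 49 x 0.5 = 144.5 degrees
Minute hand: 49 x 6 = 294 degrees
Difference: |144.5 - 294| = 149.5 degrees
The angle is 149.5 degrees

Final answer: 149.5 degrees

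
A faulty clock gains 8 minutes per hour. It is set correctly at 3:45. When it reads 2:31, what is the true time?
For every 60 true minutes, the faulty clock advances 68 minutes, so 1 faulty-clock minute corresponds to 60/68 true minutes.
From 3:45 to 2:31 on the faulty dial is 646 minutes.
True elapsed: 646 x 60/68 = 570 minutes = 9 hours and 30 minutes.
True time: 3:45 + 9 hours and 30 minutes = 1:15.

Final answer: 1:15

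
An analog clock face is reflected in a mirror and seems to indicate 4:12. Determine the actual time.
Reflection across the vertical (12-6) axis maps a hand at angle A degrees to (360 - A) degrees, which sends a reading of T minutes past 12:00 to (720 - T) minutes past 12:00.
Mirror reads 4:12 = 252 minutes past 12:00.
Actual time: (720 - 252) mod 720 = 468 minutes = 7:48.

Final answer: 7:48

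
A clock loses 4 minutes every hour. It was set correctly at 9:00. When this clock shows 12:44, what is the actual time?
For every 60 true minutes, the faulty clock advances 56 minutes, so 1 faulty-clock minute corresponds to 60/56 true minutes.
From 9:00 to 12:44 on the faulty dial is 224 minutes.
True elapsed: 224 x 60/56 = 240 minutes = 4 hours.
True time: 9:00 + 4 hours = 1:00.

Final answer: 1:00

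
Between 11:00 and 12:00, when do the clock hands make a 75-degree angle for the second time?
At t minutes past 11:00, the hour hand is at 30 x 11 + 0.5t degrees and the minute hand is at 6t degrees.
The smaller angle between them is 75 degrees when |30H - 5.5t| = 75 or |30H - 5.5t| = 285.
With H = 11, solve 30 x 11 - 5.5t = +/- target for each target:
  t = (30 x 11 - 75) / 5.5 = 46.36
  t = (30 x 11 + 75) / 5.5 = 73.64 (outside (0, 60))
  t = (30 x 11 - 285) / 5.5 = 8.18
  t = (30 x 11 + 285) / 5.5 = 111.82 (outside (0, 60))
Valid solutions in (0, 60): {8.18, 46.36} minutes.
The second occurrence is t = 46.36 minutes.
The hands form a 75-degree angle at 46.36 minutes past 11:00.

Final answer: 46.36 minutes past 11:00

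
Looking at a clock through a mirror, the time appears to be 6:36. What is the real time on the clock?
Reflection across the vertical (12-6) axis maps a hand at angle A degrees to (360 - A) degrees, which sends a reading of T minutes past 12:00 to (720 - T) minutes past 12:00.
Mirror reads 6:36 = 396 minutes past 12:00.
Actual time: (720 - 396) mod 720 = 324 minutes = 5:24.

Final answer: 5:24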